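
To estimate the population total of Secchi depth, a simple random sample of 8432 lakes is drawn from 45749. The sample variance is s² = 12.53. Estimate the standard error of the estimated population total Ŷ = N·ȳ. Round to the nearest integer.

Var(Ŷ) = N²·Var(ȳ) = N²·(1 − n/N)·s²/n.
f = 8432/45749 = 0.18431004; Var(ȳ) = 0.81568996·12.53/8432 = 0.0012121199.
Var(Ŷ) = 45749² · 0.0012121199 = 2.5369318 × 10^6.
SE(Ŷ) = √(2.5369318 × 10^6) = 1593.

1593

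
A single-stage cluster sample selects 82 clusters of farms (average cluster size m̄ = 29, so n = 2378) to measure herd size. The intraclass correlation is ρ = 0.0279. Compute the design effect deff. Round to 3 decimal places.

1.781

deff = 1 + (29 − 1)·0.0279 = 1 + 0.7812 = 1.7812.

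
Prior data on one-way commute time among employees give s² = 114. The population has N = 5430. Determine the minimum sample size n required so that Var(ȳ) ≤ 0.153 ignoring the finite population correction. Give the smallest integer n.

746

Without fpc, n₀ = s²/D = 114/0.153 = 745.0980.
Rounding up, n = 746.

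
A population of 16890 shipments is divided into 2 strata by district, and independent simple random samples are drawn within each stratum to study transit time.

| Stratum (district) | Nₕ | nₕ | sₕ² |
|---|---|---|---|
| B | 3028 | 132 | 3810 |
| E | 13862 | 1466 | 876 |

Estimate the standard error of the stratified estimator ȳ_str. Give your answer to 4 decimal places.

1.1168

Var(ȳ_str) = Σₕ Wₕ²(1 − fₕ)sₕ²/nₕ with Wₕ = Nₕ/N, N = 16890.
B: Wₕ = 0.17927768; term = 0.17927768²·(1 − 0.04359313)·3810/132 = 0.88725034.
E: Wₕ = 0.82072232; term = 0.82072232²·(1 − 0.10575675)·876/1466 = 0.35993021.
Sum = 1.2471806.
SE = √(1.2471806) = 1.1168.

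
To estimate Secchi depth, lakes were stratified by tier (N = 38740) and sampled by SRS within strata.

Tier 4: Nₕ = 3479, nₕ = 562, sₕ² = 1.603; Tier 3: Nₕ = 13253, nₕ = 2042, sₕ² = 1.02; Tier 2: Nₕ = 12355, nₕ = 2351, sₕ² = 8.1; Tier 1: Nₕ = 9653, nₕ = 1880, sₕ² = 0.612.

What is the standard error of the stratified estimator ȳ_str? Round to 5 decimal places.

Var(ȳ_str) = Σₕ Wₕ²(1 − fₕ)sₕ²/nₕ with Wₕ = Nₕ/N, N = 38740.
Tier 4: Wₕ = 0.08980382; term = 0.08980382²·(1 − 0.16154067)·1.603/562 = 1.9287184 × 10^-5.
Tier 3: Wₕ = 0.34210119; term = 0.34210119²·(1 − 0.15407832)·1.02/2042 = 4.9451988 × 10^-5.
Tier 2: Wₕ = 0.31892101; term = 0.31892101²·(1 − 0.19028733)·8.1/2351 = 2.837459 × 10^-4.
Tier 1: Wₕ = 0.24917398; term = 0.24917398²·(1 − 0.19475811)·0.612/1880 = 1.6275162 × 10^-5.
Sum = 3.6876023 × 10^-4.
SE = √(3.6876023 × 10^-4) = 0.01920.

0.01920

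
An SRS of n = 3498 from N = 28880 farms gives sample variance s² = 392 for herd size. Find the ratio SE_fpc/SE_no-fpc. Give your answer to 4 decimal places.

0.9375

f = n/N = 3498/28880 = 0.12112188.
SE_no-fpc = √(s²/n) = 0.33475967; SE_fpc = √((1−f)s²/n) = 0.31383217.
Ratio = √(1−f) = 0.93748500.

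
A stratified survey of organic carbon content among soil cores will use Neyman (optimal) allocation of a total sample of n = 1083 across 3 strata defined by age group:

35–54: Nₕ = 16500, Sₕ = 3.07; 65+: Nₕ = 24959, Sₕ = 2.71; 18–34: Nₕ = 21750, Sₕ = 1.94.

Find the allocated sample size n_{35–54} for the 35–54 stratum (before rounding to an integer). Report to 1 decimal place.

341.8

Neyman allocation: nₕ = n·NₕSₕ / Σⱼ NⱼSⱼ.
Σ NⱼSⱼ = 16500·3.07 + 24959·2.71 + 21750·1.94 = 160488.89.
n_{35–54} = 1083·16500·3.07 / 160488.89 = 341.8.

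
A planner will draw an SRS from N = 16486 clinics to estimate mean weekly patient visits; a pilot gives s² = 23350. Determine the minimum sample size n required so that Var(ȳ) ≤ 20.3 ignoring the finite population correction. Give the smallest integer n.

Without fpc, n₀ = s²/D = 23350/20.3 = 1150.2463.
Rounding up, n = 1151.

1151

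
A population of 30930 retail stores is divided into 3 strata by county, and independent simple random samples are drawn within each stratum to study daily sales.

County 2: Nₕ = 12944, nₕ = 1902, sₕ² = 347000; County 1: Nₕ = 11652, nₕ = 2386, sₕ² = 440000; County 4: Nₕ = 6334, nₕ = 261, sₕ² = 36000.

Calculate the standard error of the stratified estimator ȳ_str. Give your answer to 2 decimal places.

7.32

Var(ȳ_str) = Σₕ Wₕ²(1 − fₕ)sₕ²/nₕ with Wₕ = Nₕ/N, N = 30930.
County 2: Wₕ = 0.41849337; term = 0.41849337²·(1 − 0.14694067)·347000/1902 = 27.256831.
County 1: Wₕ = 0.37672163; term = 0.37672163²·(1 − 0.20477171)·440000/2386 = 20.812065.
County 4: Wₕ = 0.20478500; term = 0.20478500²·(1 − 0.04120619)·36000/261 = 5.5460463.
Sum = 53.614942.
SE = √(53.614942) = 7.32.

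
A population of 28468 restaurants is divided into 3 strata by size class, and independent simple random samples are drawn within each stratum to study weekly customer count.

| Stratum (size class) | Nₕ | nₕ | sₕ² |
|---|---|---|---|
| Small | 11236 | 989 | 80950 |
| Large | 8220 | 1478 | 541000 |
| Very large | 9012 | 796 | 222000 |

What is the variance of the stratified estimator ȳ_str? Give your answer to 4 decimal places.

Var(ȳ_str) = Σₕ Wₕ²(1 − fₕ)sₕ²/nₕ with Wₕ = Nₕ/N, N = 28468.
Small: Wₕ = 0.39468877; term = 0.39468877²·(1 − 0.08802065)·80950/989 = 11.62827.
Large: Wₕ = 0.28874526; term = 0.28874526²·(1 − 0.17980535)·541000/1478 = 25.030498.
Very large: Wₕ = 0.31656597; term = 0.31656597²·(1 − 0.08832668)·222000/796 = 25.48048.
Sum = 62.139248.

62.1392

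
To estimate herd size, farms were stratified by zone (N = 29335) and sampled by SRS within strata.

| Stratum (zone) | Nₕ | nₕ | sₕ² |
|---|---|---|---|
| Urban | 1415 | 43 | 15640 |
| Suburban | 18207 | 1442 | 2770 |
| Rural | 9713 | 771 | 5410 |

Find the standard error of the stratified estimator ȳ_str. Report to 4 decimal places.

Var(ȳ_str) = Σₕ Wₕ²(1 − fₕ)sₕ²/nₕ with Wₕ = Nₕ/N, N = 29335.
Urban: Wₕ = 0.04823590; term = 0.04823590²·(1 − 0.03038869)·15640/43 = 0.82055304.
Suburban: Wₕ = 0.62065792; term = 0.62065792²·(1 − 0.07920031)·2770/1442 = 0.68137199.
Rural: Wₕ = 0.33110619; term = 0.33110619²·(1 − 0.07937815)·5410/771 = 0.70820462.
Sum = 2.2101297.
SE = √(2.2101297) = 1.4867.

1.4867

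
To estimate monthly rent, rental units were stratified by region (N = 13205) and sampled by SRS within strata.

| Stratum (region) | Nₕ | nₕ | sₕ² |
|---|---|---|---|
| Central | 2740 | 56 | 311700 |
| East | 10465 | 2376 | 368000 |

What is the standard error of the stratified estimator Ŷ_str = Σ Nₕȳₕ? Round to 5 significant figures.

Var(Ŷ_str) = Σₕ Nₕ²(1 − fₕ)sₕ²/nₕ.
Central: 2740²·(1 − 56/2740)·311700/56 = 4.093378 × 10^10.
East: 10465²·(1 − 2376/10465)·368000/2376 = 1.3110989 × 10^10.
Sum = 5.4044769 × 10^10.
SE = √(5.4044769 × 10^10) = 232480.

232480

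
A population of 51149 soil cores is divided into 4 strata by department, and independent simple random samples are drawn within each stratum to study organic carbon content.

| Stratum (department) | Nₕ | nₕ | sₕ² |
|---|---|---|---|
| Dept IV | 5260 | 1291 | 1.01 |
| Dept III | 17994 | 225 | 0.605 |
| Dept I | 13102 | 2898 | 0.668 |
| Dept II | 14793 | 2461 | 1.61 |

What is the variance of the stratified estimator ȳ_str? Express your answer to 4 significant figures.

Var(ȳ_str) = Σₕ Wₕ²(1 − fₕ)sₕ²/nₕ with Wₕ = Nₕ/N, N = 51149.
Dept IV: Wₕ = 0.10283681; term = 0.10283681²·(1 − 0.24543726)·1.01/1291 = 6.2429187 × 10^-6.
Dept III: Wₕ = 0.35179573; term = 0.35179573²·(1 − 0.01250417)·0.605/225 = 3.2861642 × 10^-4.
Dept I: Wₕ = 0.25615359; term = 0.25615359²·(1 − 0.22118760)·0.668/2898 = 1.1779092 × 10^-5.
Dept II: Wₕ = 0.28921387; term = 0.28921387²·(1 − 0.16636247)·1.61/2461 = 4.5617317 × 10^-5.
Sum = 3.9225575 × 10^-4.

3.923 × 10^-4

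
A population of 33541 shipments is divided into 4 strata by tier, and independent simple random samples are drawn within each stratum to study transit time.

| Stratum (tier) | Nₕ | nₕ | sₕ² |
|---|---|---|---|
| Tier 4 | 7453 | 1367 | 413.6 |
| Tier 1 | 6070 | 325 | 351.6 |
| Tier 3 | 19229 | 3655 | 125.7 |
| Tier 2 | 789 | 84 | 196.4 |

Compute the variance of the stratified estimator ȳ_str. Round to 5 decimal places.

Var(ȳ_str) = Σₕ Wₕ²(1 − fₕ)sₕ²/nₕ with Wₕ = Nₕ/N, N = 33541.
Tier 4: Wₕ = 0.22220566; term = 0.22220566²·(1 − 0.18341607)·413.6/1367 = 0.012198967.
Tier 1: Wₕ = 0.18097254; term = 0.18097254²·(1 − 0.05354201)·351.6/325 = 0.033534529.
Tier 3: Wₕ = 0.57329835; term = 0.57329835²·(1 − 0.19007749)·125.7/3655 = 0.009154882.
Tier 2: Wₕ = 0.02352345; term = 0.02352345²·(1 − 0.10646388)·196.4/84 = 0.0011560492.
Sum = 0.056044427.

0.05604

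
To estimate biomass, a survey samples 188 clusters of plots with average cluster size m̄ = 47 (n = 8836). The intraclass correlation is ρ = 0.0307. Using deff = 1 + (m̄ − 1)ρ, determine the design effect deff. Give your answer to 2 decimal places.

deff = 1 + (47 − 1)·0.0307 = 1 + 1.4122 = 2.4122.

2.41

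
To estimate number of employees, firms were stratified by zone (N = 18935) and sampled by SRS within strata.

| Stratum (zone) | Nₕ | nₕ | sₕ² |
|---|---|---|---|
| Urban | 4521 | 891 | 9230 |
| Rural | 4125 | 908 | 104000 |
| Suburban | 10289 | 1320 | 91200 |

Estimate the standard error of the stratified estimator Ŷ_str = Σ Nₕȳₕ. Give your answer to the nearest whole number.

89810

Var(Ŷ_str) = Σₕ Nₕ²(1 − fₕ)sₕ²/nₕ.
Urban: 4521²·(1 − 891/4521)·9230/891 = 1.7000634 × 10^8.
Rural: 4125²·(1 − 908/4125)·104000/908 = 1.5199262 × 10^9.
Suburban: 10289²·(1 − 1320/10289)·91200/1320 = 6.3758501 × 10^9.
Sum = 8.0657826 × 10^9.
SE = √(8.0657826 × 10^9) = 89810.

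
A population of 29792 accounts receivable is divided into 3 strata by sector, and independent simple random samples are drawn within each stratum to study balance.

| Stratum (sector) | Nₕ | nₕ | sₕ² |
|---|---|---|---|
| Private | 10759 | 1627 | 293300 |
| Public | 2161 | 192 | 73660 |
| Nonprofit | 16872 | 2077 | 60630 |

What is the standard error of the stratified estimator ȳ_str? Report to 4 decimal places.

5.4776

Var(ȳ_str) = Σₕ Wₕ²(1 − fₕ)sₕ²/nₕ with Wₕ = Nₕ/N, N = 29792.
Private: Wₕ = 0.36113722; term = 0.36113722²·(1 − 0.15122223)·293300/1627 = 19.955518.
Public: Wₕ = 0.07253625; term = 0.07253625²·(1 − 0.08884776)·73660/192 = 1.8392114.
Nonprofit: Wₕ = 0.56632653; term = 0.56632653²·(1 − 0.12310337)·60630/2077 = 8.2098135.
Sum = 30.004543.
SE = √(30.004543) = 5.4776.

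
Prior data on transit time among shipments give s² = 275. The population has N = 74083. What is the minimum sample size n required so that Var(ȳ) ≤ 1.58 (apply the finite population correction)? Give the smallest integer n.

174

Without fpc, n₀ = s²/D = 275/1.58 = 174.0506.
With fpc, (1 − n/N)·s²/n ≤ D requires n ≥ n₀/(1 + n₀/N) = 174.0506/(1 + 174.0506/74083) = 173.6426.
Rounding up, n = 174.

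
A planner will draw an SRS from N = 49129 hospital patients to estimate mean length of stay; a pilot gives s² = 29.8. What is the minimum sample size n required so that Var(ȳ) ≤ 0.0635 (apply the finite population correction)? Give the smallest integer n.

Without fpc, n₀ = s²/D = 29.8/0.0635 = 469.2913.
With fpc, (1 − n/N)·s²/n ≤ D requires n ≥ n₀/(1 + n₀/N) = 469.2913/(1 + 469.2913/49129) = 464.8509.
Rounding up, n = 465.

465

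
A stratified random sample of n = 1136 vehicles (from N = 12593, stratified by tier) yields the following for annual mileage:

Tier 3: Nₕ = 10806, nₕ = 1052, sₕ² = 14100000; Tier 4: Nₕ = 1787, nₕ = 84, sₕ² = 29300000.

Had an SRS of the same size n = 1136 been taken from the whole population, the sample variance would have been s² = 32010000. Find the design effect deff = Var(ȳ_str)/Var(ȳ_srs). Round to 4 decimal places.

0.6086

Var(ȳ_str) = Σ Wₕ²(1−fₕ)sₕ²/nₕ with Wₕ = Nₕ/12593:
  Tier 3: (10806/12593)²·(1−1052/10806)·14100000/1052 = 8908.2558
  Tier 4: (1787/12593)²·(1−84/1787)·29300000/84 = 6693.7444
  → Var(ȳ_str) = 15602.
Var(ȳ_srs) = (1 − 1136/12593)·32010000/1136 = 25635.929.
deff = 15602 / 25635.929 = 0.6086.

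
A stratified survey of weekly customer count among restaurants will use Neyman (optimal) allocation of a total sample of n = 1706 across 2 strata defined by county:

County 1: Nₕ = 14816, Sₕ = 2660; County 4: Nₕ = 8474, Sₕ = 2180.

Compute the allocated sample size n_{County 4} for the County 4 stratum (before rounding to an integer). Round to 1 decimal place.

544.5

Neyman allocation: nₕ = n·NₕSₕ / Σⱼ NⱼSⱼ.
Σ NⱼSⱼ = 14816·2660 + 8474·2180 = 5.788388 × 10^7.
n_{County 4} = 1706·8474·2180 / (5.788388 × 10^7) = 544.5.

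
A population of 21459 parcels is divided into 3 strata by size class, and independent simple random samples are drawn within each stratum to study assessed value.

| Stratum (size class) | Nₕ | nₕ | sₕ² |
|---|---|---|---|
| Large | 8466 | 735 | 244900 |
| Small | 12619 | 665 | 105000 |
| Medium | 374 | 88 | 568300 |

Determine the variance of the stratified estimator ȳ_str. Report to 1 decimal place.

Var(ȳ_str) = Σₕ Wₕ²(1 − fₕ)sₕ²/nₕ with Wₕ = Nₕ/N, N = 21459.
Large: Wₕ = 0.39451978; term = 0.39451978²·(1 − 0.08681786)·244900/735 = 47.358335.
Small: Wₕ = 0.58805163; term = 0.58805163²·(1 − 0.05269831)·105000/665 = 51.723379.
Medium: Wₕ = 0.01742858; term = 0.01742858²·(1 − 0.23529412)·568300/88 = 1.5000774.
Sum = 100.58179.

100.6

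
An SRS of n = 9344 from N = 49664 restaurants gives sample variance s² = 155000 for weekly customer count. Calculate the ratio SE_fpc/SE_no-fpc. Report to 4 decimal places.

0.9010

f = n/N = 9344/49664 = 0.18814433.
SE_no-fpc = √(s²/n) = 4.0728596; SE_fpc = √((1−f)s²/n) = 3.66977.
Ratio = √(1−f) = 0.90103034.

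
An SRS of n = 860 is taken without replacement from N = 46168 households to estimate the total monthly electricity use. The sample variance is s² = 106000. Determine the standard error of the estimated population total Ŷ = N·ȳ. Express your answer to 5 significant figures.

507760

Var(Ŷ) = N²·Var(ȳ) = N²·(1 − n/N)·s²/n.
f = 860/46168 = 0.01862762; Var(ȳ) = 0.98137238·106000/860 = 120.95985.
Var(Ŷ) = 46168² · 120.95985 = 2.5782401 × 10^11.
SE(Ŷ) = √(2.5782401 × 10^11) = 507760.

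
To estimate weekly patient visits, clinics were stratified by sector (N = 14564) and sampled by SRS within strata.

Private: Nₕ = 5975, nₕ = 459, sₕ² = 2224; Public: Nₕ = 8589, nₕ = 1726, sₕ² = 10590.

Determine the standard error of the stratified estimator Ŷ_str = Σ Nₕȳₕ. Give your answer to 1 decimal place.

Var(Ŷ_str) = Σₕ Nₕ²(1 − fₕ)sₕ²/nₕ.
Private: 5975²·(1 − 459/5975)·2224/459 = 1.5969241 × 10^8.
Public: 8589²·(1 − 1726/8589)·10590/1726 = 3.616694 × 10^8.
Sum = 5.2136181 × 10^8.
SE = √(5.2136181 × 10^8) = 22833.3.

22833.3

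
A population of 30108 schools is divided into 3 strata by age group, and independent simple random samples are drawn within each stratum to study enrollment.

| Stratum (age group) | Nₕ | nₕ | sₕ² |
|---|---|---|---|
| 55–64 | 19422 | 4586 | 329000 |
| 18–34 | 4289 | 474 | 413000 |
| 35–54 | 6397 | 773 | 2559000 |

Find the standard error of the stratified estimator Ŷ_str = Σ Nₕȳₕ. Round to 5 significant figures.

392460

Var(Ŷ_str) = Σₕ Nₕ²(1 − fₕ)sₕ²/nₕ.
55–64: 19422²·(1 − 4586/19422)·329000/4586 = 2.067153 × 10^10.
18–34: 4289²·(1 − 474/4289)·413000/474 = 1.4256808 × 10^10.
35–54: 6397²·(1 − 773/6397)·2559000/773 = 1.1910019 × 10^11.
Sum = 1.5402853 × 10^11.
SE = √(1.5402853 × 10^11) = 392460.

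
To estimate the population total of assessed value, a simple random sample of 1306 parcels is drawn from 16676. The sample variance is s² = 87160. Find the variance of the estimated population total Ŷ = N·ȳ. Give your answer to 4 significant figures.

1.711 × 10^10

Var(Ŷ) = N²·Var(ȳ) = N²·(1 − n/N)·s²/n.
f = 1306/16676 = 0.07831614; Var(ȳ) = 0.92168386·87160/1306 = 61.511459.
Var(Ŷ) = 16676² · 61.511459 = 1.7105659 × 10^10.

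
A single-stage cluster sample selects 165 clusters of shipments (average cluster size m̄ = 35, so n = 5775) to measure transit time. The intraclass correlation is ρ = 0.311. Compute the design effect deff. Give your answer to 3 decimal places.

11.574

deff = 1 + (35 − 1)·0.311 = 1 + 10.574 = 11.574.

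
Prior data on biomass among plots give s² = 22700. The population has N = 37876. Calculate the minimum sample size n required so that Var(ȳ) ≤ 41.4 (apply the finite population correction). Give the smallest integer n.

Without fpc, n₀ = s²/D = 22700/41.4 = 548.3092.
With fpc, (1 − n/N)·s²/n ≤ D requires n ≥ n₀/(1 + n₀/N) = 548.3092/(1 + 548.3092/37876) = 540.4849.
Rounding up, n = 541.

541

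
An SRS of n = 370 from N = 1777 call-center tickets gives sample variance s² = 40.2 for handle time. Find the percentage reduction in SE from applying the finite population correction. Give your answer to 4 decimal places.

11.0178

f = n/N = 370/1777 = 0.20821609.
SE_no-fpc = √(s²/n) = 0.32961894; SE_fpc = √((1−f)s²/n) = 0.29330232.
Ratio = √(1−f) = 0.88982240. Reduction = 100·(1 − 0.88982240) = 11.0178%.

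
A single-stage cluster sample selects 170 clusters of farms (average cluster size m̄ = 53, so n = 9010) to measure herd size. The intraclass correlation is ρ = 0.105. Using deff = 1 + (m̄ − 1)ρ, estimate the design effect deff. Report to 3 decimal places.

deff = 1 + (53 − 1)·0.105 = 1 + 5.46 = 6.46.

6.460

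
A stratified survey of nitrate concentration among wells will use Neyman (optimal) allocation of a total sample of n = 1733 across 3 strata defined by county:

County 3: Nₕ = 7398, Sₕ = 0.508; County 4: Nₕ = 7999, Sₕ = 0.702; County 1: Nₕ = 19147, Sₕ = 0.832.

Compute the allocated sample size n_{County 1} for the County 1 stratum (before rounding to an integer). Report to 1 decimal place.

Neyman allocation: nₕ = n·NₕSₕ / Σⱼ NⱼSⱼ.
Σ NⱼSⱼ = 7398·0.508 + 7999·0.702 + 19147·0.832 = 25303.786.
n_{County 1} = 1733·19147·0.832 / 25303.786 = 1091.0.

1091.0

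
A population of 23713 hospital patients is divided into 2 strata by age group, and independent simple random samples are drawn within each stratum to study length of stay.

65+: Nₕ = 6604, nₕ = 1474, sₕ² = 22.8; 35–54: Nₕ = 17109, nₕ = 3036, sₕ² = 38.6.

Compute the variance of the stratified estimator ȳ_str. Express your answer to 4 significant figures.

0.006376

Var(ȳ_str) = Σₕ Wₕ²(1 − fₕ)sₕ²/nₕ with Wₕ = Nₕ/N, N = 23713.
65+: Wₕ = 0.27849703; term = 0.27849703²·(1 − 0.22319806)·22.8/1474 = 9.319418 × 10^-4.
35–54: Wₕ = 0.72150297; term = 0.72150297²·(1 − 0.17745046)·38.6/3036 = 0.0054440719.
Sum = 0.0063760137.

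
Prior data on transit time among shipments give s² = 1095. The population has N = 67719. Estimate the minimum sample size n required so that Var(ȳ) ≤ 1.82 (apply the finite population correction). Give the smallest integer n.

597

Without fpc, n₀ = s²/D = 1095/1.82 = 601.6484.
With fpc, (1 − n/N)·s²/n ≤ D requires n ≥ n₀/(1 + n₀/N) = 601.6484/(1 + 601.6484/67719) = 596.3501.
Rounding up, n = 597.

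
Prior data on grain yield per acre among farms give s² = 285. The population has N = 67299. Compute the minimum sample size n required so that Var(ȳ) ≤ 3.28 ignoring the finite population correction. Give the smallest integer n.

Without fpc, n₀ = s²/D = 285/3.28 = 86.8902.
Rounding up, n = 87.

87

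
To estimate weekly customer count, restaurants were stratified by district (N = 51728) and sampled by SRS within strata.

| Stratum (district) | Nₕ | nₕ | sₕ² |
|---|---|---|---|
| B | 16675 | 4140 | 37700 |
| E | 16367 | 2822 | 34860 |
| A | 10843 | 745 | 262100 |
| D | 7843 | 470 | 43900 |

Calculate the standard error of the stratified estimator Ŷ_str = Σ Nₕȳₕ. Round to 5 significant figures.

Var(Ŷ_str) = Σₕ Nₕ²(1 − fₕ)sₕ²/nₕ.
B: 16675²·(1 − 4140/16675)·37700/4140 = 1.9034049 × 10^9.
E: 16367²·(1 − 2822/16367)·34860/2822 = 2.7385361 × 10^9.
A: 10843²·(1 − 745/10843)·262100/745 = 3.8520824 × 10^10.
D: 7843²·(1 − 470/7843)·43900/470 = 5.4012355 × 10^9.
Sum = 4.8564001 × 10^10.
SE = √(4.8564001 × 10^10) = 220370.

220370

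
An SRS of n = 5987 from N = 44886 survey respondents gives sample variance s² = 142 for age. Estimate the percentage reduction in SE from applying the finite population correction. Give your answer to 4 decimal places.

6.9077

f = n/N = 5987/44886 = 0.13338235.
SE_no-fpc = √(s²/n) = 0.15400667; SE_fpc = √((1−f)s²/n) = 0.14336836.
Ratio = √(1−f) = 0.93092301. Reduction = 100·(1 − 0.93092301) = 6.9077%.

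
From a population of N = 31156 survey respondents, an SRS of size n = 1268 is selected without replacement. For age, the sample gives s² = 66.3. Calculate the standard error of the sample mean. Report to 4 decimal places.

0.2240

Under SRS without replacement, Var(ȳ) = (1 − f)·s²/n with f = n/N = 1268/31156 = 0.04069842.
Var(ȳ) = (1 − 0.04069842)·66.3/1268 = 0.95930158·0.052287066 = 0.050159065.
SE(ȳ) = √(0.050159065) = 0.2240.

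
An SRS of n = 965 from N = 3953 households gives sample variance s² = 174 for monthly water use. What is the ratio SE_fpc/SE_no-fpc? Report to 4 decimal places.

f = n/N = 965/3953 = 0.24411839.
SE_no-fpc = √(s²/n) = 0.42463029; SE_fpc = √((1−f)s²/n) = 0.36917974.
Ratio = √(1−f) = 0.86941452.

0.8694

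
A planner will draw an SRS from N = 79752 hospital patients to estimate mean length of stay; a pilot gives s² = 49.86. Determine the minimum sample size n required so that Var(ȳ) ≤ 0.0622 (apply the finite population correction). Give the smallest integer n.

794

Without fpc, n₀ = s²/D = 49.86/0.0622 = 801.6077.
With fpc, (1 − n/N)·s²/n ≤ D requires n ≥ n₀/(1 + n₀/N) = 801.6077/(1 + 801.6077/79752) = 793.6307.
Rounding up, n = 794.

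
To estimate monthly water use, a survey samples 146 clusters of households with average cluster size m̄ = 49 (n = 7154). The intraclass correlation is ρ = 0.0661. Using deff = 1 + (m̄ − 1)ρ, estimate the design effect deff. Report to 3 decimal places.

deff = 1 + (49 − 1)·0.0661 = 1 + 3.1728 = 4.1728.

4.173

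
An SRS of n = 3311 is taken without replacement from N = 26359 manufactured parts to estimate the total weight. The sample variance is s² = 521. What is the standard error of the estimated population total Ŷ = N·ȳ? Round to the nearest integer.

9777

Var(Ŷ) = N²·Var(ȳ) = N²·(1 − n/N)·s²/n.
f = 3311/26359 = 0.12561175; Var(ȳ) = 0.87438825·521/3311 = 0.13758873.
Var(Ŷ) = 26359² · 0.13758873 = 9.559622 × 10^7.
SE(Ŷ) = √(9.559622 × 10^7) = 9777.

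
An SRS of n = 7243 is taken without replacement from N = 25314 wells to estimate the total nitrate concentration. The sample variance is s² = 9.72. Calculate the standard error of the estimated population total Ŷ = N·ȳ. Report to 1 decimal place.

783.5

Var(Ŷ) = N²·Var(ȳ) = N²·(1 − n/N)·s²/n.
f = 7243/25314 = 0.28612625; Var(ȳ) = 0.71387375·9.72/7243 = 9.5800812 × 10^-4.
Var(Ŷ) = 25314² · (9.5800812 × 10^-4) = 613890.26.
SE(Ŷ) = √(613890.26) = 783.5.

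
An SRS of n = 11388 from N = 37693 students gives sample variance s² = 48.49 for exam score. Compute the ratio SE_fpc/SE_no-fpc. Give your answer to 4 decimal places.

f = n/N = 11388/37693 = 0.30212506.
SE_no-fpc = √(s²/n) = 0.065253282; SE_fpc = √((1−f)s²/n) = 0.05451188.
Ratio = √(1−f) = 0.83538909.

0.8354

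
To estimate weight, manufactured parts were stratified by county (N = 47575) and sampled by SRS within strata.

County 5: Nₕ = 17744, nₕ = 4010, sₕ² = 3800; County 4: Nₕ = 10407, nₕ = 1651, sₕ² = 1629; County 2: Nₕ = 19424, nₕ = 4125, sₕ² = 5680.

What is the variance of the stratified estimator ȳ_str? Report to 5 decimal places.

0.32254

Var(ȳ_str) = Σₕ Wₕ²(1 − fₕ)sₕ²/nₕ with Wₕ = Nₕ/N, N = 47575.
County 5: Wₕ = 0.37296900; term = 0.37296900²·(1 − 0.22599188)·3800/4010 = 0.10203054.
County 4: Wₕ = 0.21874934; term = 0.21874934²·(1 − 0.15864322)·1629/1651 = 0.03972352.
County 2: Wₕ = 0.40828166; term = 0.40828166²·(1 − 0.21236614)·5680/4125 = 0.18078754.
Sum = 0.3225416.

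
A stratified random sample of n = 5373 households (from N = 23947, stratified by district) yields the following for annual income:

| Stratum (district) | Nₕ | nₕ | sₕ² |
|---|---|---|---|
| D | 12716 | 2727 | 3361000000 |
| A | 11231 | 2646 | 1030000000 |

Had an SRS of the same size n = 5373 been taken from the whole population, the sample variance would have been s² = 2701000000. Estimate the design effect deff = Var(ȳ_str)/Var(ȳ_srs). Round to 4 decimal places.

0.8680

Var(ȳ_str) = Σ Wₕ²(1−fₕ)sₕ²/nₕ with Wₕ = Nₕ/23947:
  D: (12716/23947)²·(1−2727/12716)·3361000000/2727 = 272994.36
  A: (11231/23947)²·(1−2646/11231)·1030000000/2646 = 65449.131
  → Var(ȳ_str) = 338443.49.
Var(ȳ_srs) = (1 − 5373/23947)·2701000000/5373 = 389907.93.
deff = 338443.49 / 389907.93 = 0.8680.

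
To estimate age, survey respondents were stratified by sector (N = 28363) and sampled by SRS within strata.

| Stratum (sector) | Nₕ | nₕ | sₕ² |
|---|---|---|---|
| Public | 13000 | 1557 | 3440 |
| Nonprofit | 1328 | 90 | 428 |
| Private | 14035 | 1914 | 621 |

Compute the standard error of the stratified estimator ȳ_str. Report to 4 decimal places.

0.6978

Var(ȳ_str) = Σₕ Wₕ²(1 − fₕ)sₕ²/nₕ with Wₕ = Nₕ/N, N = 28363.
Public: Wₕ = 0.45834362; term = 0.45834362²·(1 − 0.11976923)·3440/1557 = 0.40855333.
Nonprofit: Wₕ = 0.04682156; term = 0.04682156²·(1 − 0.06777108)·428/90 = 0.0097188672.
Private: Wₕ = 0.49483482; term = 0.49483482²·(1 − 0.13637335)·621/1914 = 0.068611388.
Sum = 0.48688359.
SE = √(0.48688359) = 0.6978.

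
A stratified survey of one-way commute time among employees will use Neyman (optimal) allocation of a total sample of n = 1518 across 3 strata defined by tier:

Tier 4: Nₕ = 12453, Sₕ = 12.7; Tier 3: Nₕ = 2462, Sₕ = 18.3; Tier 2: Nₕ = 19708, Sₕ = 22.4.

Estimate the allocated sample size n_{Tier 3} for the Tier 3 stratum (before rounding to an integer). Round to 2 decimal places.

106.09

Neyman allocation: nₕ = n·NₕSₕ / Σⱼ NⱼSⱼ.
Σ NⱼSⱼ = 12453·12.7 + 2462·18.3 + 19708·22.4 = 644666.9.
n_{Tier 3} = 1518·2462·18.3 / 644666.9 = 106.09.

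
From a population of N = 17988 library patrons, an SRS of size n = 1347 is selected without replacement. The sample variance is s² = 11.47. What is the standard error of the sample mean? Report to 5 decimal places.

Under SRS without replacement, Var(ȳ) = (1 − f)·s²/n with f = n/N = 1347/17988 = 0.07488326.
Var(ȳ) = (1 − 0.07488326)·11.47/1347 = 0.92511674·0.008515219 = 0.0078775717.
SE(ȳ) = √(0.0078775717) = 0.08876.

0.08876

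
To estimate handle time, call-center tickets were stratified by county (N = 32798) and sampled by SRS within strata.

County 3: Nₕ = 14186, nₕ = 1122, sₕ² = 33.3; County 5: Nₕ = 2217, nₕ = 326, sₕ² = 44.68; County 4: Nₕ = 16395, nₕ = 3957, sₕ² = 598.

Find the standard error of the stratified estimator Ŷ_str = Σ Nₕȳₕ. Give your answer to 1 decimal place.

6073.9

Var(Ŷ_str) = Σₕ Nₕ²(1 − fₕ)sₕ²/nₕ.
County 3: 14186²·(1 − 1122/14186)·33.3/1122 = 5.5003143 × 10^6.
County 5: 2217²·(1 − 326/2217)·44.68/326 = 574583.02.
County 4: 16395²·(1 − 3957/16395)·598/3957 = 3.0817479 × 10^7.
Sum = 3.6892376 × 10^7.
SE = √(3.6892376 × 10^7) = 6073.9.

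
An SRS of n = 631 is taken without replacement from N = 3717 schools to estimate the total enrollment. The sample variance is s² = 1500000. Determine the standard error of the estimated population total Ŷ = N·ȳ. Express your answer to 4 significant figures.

165100

Var(Ŷ) = N²·Var(ȳ) = N²·(1 − n/N)·s²/n.
f = 631/3717 = 0.16976056; Var(ȳ) = 0.83023944·1500000/631 = 1973.6278.
Var(Ŷ) = 3717² · 1973.6278 = 2.7267817 × 10^10.
SE(Ŷ) = √(2.7267817 × 10^10) = 165100.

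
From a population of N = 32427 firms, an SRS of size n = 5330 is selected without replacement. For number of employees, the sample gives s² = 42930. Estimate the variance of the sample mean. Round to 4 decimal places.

6.7305

Under SRS without replacement, Var(ȳ) = (1 − f)·s²/n with f = n/N = 5330/32427 = 0.16436920.
Var(ȳ) = (1 − 0.16436920)·42930/5330 = 0.83563080·8.054409 = 6.7305123.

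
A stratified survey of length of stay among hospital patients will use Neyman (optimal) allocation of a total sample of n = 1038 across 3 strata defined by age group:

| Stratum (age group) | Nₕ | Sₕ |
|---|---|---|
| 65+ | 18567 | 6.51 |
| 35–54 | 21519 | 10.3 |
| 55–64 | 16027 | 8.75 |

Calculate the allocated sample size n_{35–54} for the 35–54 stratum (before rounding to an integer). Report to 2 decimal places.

476.58

Neyman allocation: nₕ = n·NₕSₕ / Σⱼ NⱼSⱼ.
Σ NⱼSⱼ = 18567·6.51 + 21519·10.3 + 16027·8.75 = 482753.12.
n_{35–54} = 1038·21519·10.3 / 482753.12 = 476.58.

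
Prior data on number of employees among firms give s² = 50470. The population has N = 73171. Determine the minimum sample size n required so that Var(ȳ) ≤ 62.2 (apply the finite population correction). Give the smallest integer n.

803

Without fpc, n₀ = s²/D = 50470/62.2 = 811.4148.
With fpc, (1 − n/N)·s²/n ≤ D requires n ≥ n₀/(1 + n₀/N) = 811.4148/(1 + 811.4148/73171) = 802.5155.
Rounding up, n = 803.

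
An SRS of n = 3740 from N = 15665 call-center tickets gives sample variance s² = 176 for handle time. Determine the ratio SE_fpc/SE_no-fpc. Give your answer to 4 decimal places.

f = n/N = 3740/15665 = 0.23874880.
SE_no-fpc = √(s²/n) = 0.21693046; SE_fpc = √((1−f)s²/n) = 0.1892712.
Ratio = √(1−f) = 0.87249710.

0.8725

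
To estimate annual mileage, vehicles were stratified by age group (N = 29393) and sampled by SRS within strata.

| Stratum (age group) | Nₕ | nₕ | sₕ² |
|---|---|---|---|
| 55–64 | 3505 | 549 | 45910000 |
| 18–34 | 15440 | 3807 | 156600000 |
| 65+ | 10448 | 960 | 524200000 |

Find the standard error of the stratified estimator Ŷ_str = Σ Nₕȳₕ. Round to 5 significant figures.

Var(Ŷ_str) = Σₕ Nₕ²(1 − fₕ)sₕ²/nₕ.
55–64: 3505²·(1 − 549/3505)·45910000/549 = 8.6641787 × 10^11.
18–34: 15440²·(1 − 3807/15440)·156600000/3807 = 7.3883576 × 10^12.
65+: 10448²·(1 − 960/10448)·524200000/960 = 5.4129451 × 10^13.
Sum = 6.2384226 × 10^13.
SE = √(6.2384226 × 10^13) = 7.8984 × 10^6.

7.8984 × 10^6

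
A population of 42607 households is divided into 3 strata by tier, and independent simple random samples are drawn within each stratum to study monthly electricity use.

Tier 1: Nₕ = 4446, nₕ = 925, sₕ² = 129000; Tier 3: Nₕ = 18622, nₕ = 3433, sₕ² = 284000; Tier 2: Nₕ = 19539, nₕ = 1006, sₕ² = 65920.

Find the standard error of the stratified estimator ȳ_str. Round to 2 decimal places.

Var(ȳ_str) = Σₕ Wₕ²(1 − fₕ)sₕ²/nₕ with Wₕ = Nₕ/N, N = 42607.
Tier 1: Wₕ = 0.10434905; term = 0.10434905²·(1 − 0.20805218)·129000/925 = 1.202601.
Tier 3: Wₕ = 0.43706433; term = 0.43706433²·(1 − 0.18435184)·284000/3433 = 12.889561.
Tier 2: Wₕ = 0.45858662; term = 0.45858662²·(1 − 0.05148677)·65920/1006 = 13.070896.
Sum = 27.163058.
SE = √(27.163058) = 5.21.

5.21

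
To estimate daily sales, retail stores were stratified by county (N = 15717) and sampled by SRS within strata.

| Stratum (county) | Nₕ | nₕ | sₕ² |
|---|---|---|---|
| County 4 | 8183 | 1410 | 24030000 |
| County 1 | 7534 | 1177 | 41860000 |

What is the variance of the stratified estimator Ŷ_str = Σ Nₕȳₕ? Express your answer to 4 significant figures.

Var(Ŷ_str) = Σₕ Nₕ²(1 − fₕ)sₕ²/nₕ.
County 4: 8183²·(1 − 1410/8183)·24030000/1410 = 9.4455725 × 10^11.
County 1: 7534²·(1 − 1177/7534)·41860000/1177 = 1.703337 × 10^12.
Sum = 2.6478943 × 10^12.

2.648 × 10^12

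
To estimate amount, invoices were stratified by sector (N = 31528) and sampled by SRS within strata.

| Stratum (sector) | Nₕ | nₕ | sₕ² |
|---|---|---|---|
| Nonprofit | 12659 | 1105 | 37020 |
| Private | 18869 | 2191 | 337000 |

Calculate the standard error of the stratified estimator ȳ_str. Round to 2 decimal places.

7.32

Var(ȳ_str) = Σₕ Wₕ²(1 − fₕ)sₕ²/nₕ with Wₕ = Nₕ/N, N = 31528.
Nonprofit: Wₕ = 0.40151611; term = 0.40151611²·(1 − 0.08728968)·37020/1105 = 4.9296156.
Private: Wₕ = 0.59848389; term = 0.59848389²·(1 − 0.11611638)·337000/2191 = 48.695355.
Sum = 53.624971.
SE = √(53.624971) = 7.32.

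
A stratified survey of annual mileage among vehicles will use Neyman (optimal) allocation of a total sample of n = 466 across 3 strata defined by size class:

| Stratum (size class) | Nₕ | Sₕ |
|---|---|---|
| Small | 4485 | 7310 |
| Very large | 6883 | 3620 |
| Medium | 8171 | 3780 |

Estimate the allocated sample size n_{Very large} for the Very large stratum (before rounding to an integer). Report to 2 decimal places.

131.07

Neyman allocation: nₕ = n·NₕSₕ / Σⱼ NⱼSⱼ.
Σ NⱼSⱼ = 4485·7310 + 6883·3620 + 8171·3780 = 8.858819 × 10^7.
n_{Very large} = 466·6883·3620 / (8.858819 × 10^7) = 131.07.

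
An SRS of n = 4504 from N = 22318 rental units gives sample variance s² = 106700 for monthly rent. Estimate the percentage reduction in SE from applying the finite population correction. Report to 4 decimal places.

10.6585

f = n/N = 4504/22318 = 0.20181020.
SE_no-fpc = √(s²/n) = 4.8672429; SE_fpc = √((1−f)s²/n) = 4.3484663.
Ratio = √(1−f) = 0.89341469. Reduction = 100·(1 − 0.89341469) = 10.6585%.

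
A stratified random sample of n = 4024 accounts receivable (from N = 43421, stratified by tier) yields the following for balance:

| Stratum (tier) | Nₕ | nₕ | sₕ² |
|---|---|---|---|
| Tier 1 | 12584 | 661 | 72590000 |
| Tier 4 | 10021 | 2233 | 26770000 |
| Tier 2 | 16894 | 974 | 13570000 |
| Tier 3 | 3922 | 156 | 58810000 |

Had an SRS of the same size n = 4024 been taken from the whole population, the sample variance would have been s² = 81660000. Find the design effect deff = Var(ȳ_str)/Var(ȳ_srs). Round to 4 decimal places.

Var(ȳ_str) = Σ Wₕ²(1−fₕ)sₕ²/nₕ with Wₕ = Nₕ/43421:
  Tier 1: (12584/43421)²·(1−661/12584)·72590000/661 = 8739.3664
  Tier 4: (10021/43421)²·(1−2233/10021)·26770000/2233 = 496.24599
  Tier 2: (16894/43421)²·(1−974/16894)·13570000/974 = 1987.4527
  Tier 3: (3922/43421)²·(1−156/3922)·58810000/156 = 2953.3495
  → Var(ȳ_str) = 14176.415.
Var(ȳ_srs) = (1 − 4024/43421)·81660000/4024 = 18412.584.
deff = 14176.415 / 18412.584 = 0.7699.

0.7699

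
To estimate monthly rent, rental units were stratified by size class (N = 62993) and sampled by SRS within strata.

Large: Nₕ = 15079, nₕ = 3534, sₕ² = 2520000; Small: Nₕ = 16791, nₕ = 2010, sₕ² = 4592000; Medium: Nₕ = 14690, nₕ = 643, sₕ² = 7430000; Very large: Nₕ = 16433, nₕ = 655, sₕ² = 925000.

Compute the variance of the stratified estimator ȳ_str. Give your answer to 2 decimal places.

867.34

Var(ȳ_str) = Σₕ Wₕ²(1 − fₕ)sₕ²/nₕ with Wₕ = Nₕ/N, N = 62993.
Large: Wₕ = 0.23937580; term = 0.23937580²·(1 − 0.23436567)·2520000/3534 = 31.28354.
Small: Wₕ = 0.26655343; term = 0.26655343²·(1 − 0.11970699)·4592000/2010 = 142.88993.
Medium: Wₕ = 0.23320051; term = 0.23320051²·(1 − 0.04377127)·7430000/643 = 600.89506.
Very large: Wₕ = 0.26087026; term = 0.26087026²·(1 − 0.03985882)·925000/655 = 92.275128.
Sum = 867.34366.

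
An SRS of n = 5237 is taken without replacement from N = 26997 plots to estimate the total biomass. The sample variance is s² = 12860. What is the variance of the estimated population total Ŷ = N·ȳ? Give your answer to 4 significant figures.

1.443 × 10^9

Var(Ŷ) = N²·Var(ȳ) = N²·(1 − n/N)·s²/n.
f = 5237/26997 = 0.19398452; Var(ȳ) = 0.80601548·12860/5237 = 1.9792551.
Var(Ŷ) = 26997² · 1.9792551 = 1.4425563 × 10^9.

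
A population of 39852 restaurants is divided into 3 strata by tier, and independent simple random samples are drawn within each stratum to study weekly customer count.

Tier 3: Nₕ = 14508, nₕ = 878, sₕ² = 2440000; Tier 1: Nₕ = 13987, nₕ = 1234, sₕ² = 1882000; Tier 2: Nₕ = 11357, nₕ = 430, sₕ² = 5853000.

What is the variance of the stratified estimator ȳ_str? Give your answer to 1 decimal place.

1580.9

Var(ȳ_str) = Σₕ Wₕ²(1 − fₕ)sₕ²/nₕ with Wₕ = Nₕ/N, N = 39852.
Tier 3: Wₕ = 0.36404697; term = 0.36404697²·(1 − 0.06051833)·2440000/878 = 346.01782.
Tier 1: Wₕ = 0.35097360; term = 0.35097360²·(1 − 0.08822478)·1882000/1234 = 171.29361.
Tier 2: Wₕ = 0.28497942; term = 0.28497942²·(1 − 0.03786211)·5853000/430 = 1063.5904.
Sum = 1580.9018.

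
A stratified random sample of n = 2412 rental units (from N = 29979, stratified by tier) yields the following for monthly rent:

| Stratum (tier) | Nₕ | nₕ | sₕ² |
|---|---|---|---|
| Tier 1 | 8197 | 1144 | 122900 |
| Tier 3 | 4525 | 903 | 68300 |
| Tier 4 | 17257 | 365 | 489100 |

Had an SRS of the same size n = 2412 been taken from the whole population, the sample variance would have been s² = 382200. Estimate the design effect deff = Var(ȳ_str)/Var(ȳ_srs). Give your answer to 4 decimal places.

Var(ȳ_str) = Σ Wₕ²(1−fₕ)sₕ²/nₕ with Wₕ = Nₕ/29979:
  Tier 1: (8197/29979)²·(1−1144/8197)·122900/1144 = 6.9106738
  Tier 3: (4525/29979)²·(1−903/4525)·68300/903 = 1.3793221
  Tier 4: (17257/29979)²·(1−365/17257)·489100/365 = 434.62718
  → Var(ȳ_str) = 442.91718.
Var(ȳ_srs) = (1 − 2412/29979)·382200/2412 = 145.70879.
deff = 442.91718 / 145.70879 = 3.0397.

3.0397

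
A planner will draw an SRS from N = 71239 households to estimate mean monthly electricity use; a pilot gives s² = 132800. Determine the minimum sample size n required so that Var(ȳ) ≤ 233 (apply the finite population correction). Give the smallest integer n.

Without fpc, n₀ = s²/D = 132800/233 = 569.9571.
With fpc, (1 − n/N)·s²/n ≤ D requires n ≥ n₀/(1 + n₀/N) = 569.9571/(1 + 569.9571/71239) = 565.4333.
Rounding up, n = 566.

566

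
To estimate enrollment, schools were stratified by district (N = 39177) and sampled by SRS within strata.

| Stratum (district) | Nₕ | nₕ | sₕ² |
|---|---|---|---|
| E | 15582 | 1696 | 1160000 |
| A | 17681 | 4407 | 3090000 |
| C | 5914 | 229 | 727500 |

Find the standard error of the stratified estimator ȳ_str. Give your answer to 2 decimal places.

Var(ȳ_str) = Σₕ Wₕ²(1 − fₕ)sₕ²/nₕ with Wₕ = Nₕ/N, N = 39177.
E: Wₕ = 0.39773336; term = 0.39773336²·(1 − 0.10884354)·1160000/1696 = 96.420671.
A: Wₕ = 0.45131072; term = 0.45131072²·(1 − 0.24925061)·3090000/4407 = 107.21652.
C: Wₕ = 0.15095592; term = 0.15095592²·(1 − 0.03872168)·727500/229 = 69.590018.
Sum = 273.22721.
SE = √(273.22721) = 16.53.

16.53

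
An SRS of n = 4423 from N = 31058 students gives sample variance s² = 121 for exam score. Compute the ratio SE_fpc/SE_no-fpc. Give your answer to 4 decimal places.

f = n/N = 4423/31058 = 0.14241097.
SE_no-fpc = √(s²/n) = 0.16539951; SE_fpc = √((1−f)s²/n) = 0.15317004.
Ratio = √(1−f) = 0.92606103.

0.9261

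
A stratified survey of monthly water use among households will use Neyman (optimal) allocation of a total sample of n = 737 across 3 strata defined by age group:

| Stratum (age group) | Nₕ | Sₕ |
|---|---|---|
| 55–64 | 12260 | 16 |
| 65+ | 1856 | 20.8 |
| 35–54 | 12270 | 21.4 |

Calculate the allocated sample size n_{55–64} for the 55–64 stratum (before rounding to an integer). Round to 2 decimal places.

Neyman allocation: nₕ = n·NₕSₕ / Σⱼ NⱼSⱼ.
Σ NⱼSⱼ = 12260·16 + 1856·20.8 + 12270·21.4 = 497342.8.
n_{55–64} = 737·12260·16 / 497342.8 = 290.68.

290.68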